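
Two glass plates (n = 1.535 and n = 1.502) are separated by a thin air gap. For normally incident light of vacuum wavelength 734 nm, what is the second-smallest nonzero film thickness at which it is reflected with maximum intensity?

At the upper boundary (n = 1.535 to n = 1.0) the reflected ray undergoes no phase shift.
Ray reflecting at the bottom interface goes from n = 1.0 toward n = 1.502: a half-wave phase shift.
The two reflections differ by half a wavelength.
So the condition for constructive reflection is 2 n t = (m + ½) λ.
The second-smallest nonzero thickness corresponds to m = 1: t = (m + ½) λ / (2 n) = 1.50 × 734 / (2 × 1.0) = 551 nm.

551 nm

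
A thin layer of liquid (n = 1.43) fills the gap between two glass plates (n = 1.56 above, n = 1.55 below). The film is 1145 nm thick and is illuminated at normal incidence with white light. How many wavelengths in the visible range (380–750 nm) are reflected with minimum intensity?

4

At the upper boundary (n = 1.56 to n = 1.43) the reflected ray undergoes no phase shift.
Ray reflecting at the bottom interface goes from n = 1.43 toward n = 1.55: a half-wave phase shift.
Exactly one π shift → a net half-wave offset.
So the condition for destructive reflection is 2 n t = m λ.
λ = 2 n t / m = 3275 / m nm.
m=4: 819 nm (IR); m=5: 655 nm (visible); m=6: 546 nm (visible); m=7: 468 nm (visible); m=8: 409 nm (visible); m=9: 364 nm (UV).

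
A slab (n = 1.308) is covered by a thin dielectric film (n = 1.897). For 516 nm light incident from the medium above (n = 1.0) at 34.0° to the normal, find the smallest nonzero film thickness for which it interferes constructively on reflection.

71.2 nm

Top surface (1.0 → 1.897): reflection off a higher-index medium gives a half-wave phase shift.
Ray reflecting at the bottom interface goes from n = 1.897 toward n = 1.308: no phase shift.
Exactly one π shift → a net half-wave offset.
With one net inversion, constructive interference in reflection requires 2 n t cos θ_r = (m + ½) λ.
Snell's law: 1.0 sin 34.0° = 1.897 sin θ_r → sin θ_r = 0.295, cos θ_r = 0.956.
Minimum at m = 0: t = λ / (4 n cos θ_r) = 516 / (4 × 1.897 × 0.956) = 71.2 nm.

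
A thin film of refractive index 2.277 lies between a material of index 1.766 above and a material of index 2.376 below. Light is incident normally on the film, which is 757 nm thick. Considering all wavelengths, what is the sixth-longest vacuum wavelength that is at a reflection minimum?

627 nm

Top surface (1.766 → 2.277): reflection off a higher-index medium gives a half-wave phase shift.
Ray reflecting at the bottom interface goes from n = 2.277 toward n = 2.376: a half-wave phase shift.
Zero or two π shifts → no net half-wave offset.
For weak reflection here: 2 n t = (m + ½) λ.
λ = 2 n t / (m + ½). The sixth-longest wavelength is m = 5: λ = 2 × 2.277 × 757 / 5.50 = 627 nm.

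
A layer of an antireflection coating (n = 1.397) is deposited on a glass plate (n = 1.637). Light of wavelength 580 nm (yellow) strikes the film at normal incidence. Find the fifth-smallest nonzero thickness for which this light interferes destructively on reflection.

934 nm

Top surface (1.0 → 1.397): reflection off a higher-index medium gives a half-wave phase shift.
Ray reflecting at the bottom interface goes from n = 1.397 toward n = 1.637: a half-wave phase shift.
The two reflections carry the same phase change, so no net offset.
With no net inversion, destructive interference in reflection requires 2 n t = (m + ½) λ.
The fifth-smallest nonzero thickness corresponds to m = 4: t = (m + ½) λ / (2 n) = 4.50 × 580 / (2 × 1.397) = 934 nm.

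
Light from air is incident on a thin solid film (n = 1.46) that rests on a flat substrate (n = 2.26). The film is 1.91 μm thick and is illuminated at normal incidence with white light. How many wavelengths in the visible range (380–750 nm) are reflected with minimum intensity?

8

Top surface (1.0 → 1.46): reflection off a higher-index medium gives a half-wave phase shift.
Bottom surface (1.46 → 2.26): reflection off a higher-index medium gives a half-wave phase shift.
Net: no relative phase inversion (both shifts match).
For dark reflection here: 2 n t = (m + ½) λ.
λ = 2 n t / (m + ½) = 5577 / (m + ½) nm.
m=6: 858 nm (IR); m=7: 744 nm (visible); m=8: 656 nm (visible); m=9: 587 nm (visible); m=10: 531 nm (visible); m=11: 485 nm (visible); m=12: 446 nm (visible); m=13: 413 nm (visible); m=14: 385 nm (visible); m=15: 360 nm (UV).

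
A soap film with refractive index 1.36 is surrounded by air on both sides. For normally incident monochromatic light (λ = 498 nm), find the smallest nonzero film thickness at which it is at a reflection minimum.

183 nm

At the upper boundary (n = 1.0 to n = 1.36) the reflected ray undergoes a half-wave phase shift.
Bottom surface (1.36 → 1.0): reflection off a lower-index medium gives no phase shift.
The two reflections differ by half a wavelength.
With one net inversion, destructive interference in reflection requires 2 n t = m λ.
Minimum nonzero at m = 1: t = λ / (2 n) = 498 / (2 × 1.36) = 183 nm.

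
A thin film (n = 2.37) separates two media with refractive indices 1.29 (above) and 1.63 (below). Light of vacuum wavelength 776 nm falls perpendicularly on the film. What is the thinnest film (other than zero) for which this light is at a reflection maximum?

81.9 nm

Top surface (1.29 → 2.37): reflection off a higher-index medium gives a half-wave phase shift.
At the lower boundary (n = 2.37 to n = 1.63) the reflected ray undergoes no phase shift.
Net: one phase inversion between the two reflected rays.
For bright reflection here: 2 n t = (m + ½) λ.
Minimum at m = 0: t = λ / (4 n) = 776 / (4 × 2.37) = 81.9 nm.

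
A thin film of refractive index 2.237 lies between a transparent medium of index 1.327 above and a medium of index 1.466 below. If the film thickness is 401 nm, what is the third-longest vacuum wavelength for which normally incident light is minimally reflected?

Ray reflecting at the top interface goes from n = 1.327 toward n = 2.237: a half-wave phase shift.
Bottom surface (2.237 → 1.466): reflection off a lower-index medium gives no phase shift.
Exactly one π shift → a net half-wave offset.
For dark reflection here: 2 n t = m λ.
λ = 2 n t / m. The third-longest wavelength is m = 3: λ = 2 × 2.237 × 401 / 3.00 = 598 nm.

598 nm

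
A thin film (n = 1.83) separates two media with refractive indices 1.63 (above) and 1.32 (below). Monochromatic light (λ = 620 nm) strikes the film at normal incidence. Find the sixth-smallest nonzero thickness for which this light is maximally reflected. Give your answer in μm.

Ray reflecting at the top interface goes from n = 1.63 toward n = 1.83: a half-wave phase shift.
Bottom surface (1.83 → 1.32): reflection off a lower-index medium gives no phase shift.
Net: one phase inversion between the two reflected rays.
For maximum reflection here: 2 n t = (m + ½) λ.
The sixth-smallest nonzero thickness corresponds to m = 5: t = (m + ½) λ / (2 n) = 5.50 × 620 / (2 × 1.83) = 932 nm.

0.932 μm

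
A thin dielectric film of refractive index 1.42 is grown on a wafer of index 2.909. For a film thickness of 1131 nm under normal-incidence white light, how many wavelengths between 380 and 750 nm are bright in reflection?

Ray reflecting at the top interface goes from n = 1.0 toward n = 1.42: a half-wave phase shift.
Bottom surface (1.42 → 2.909): reflection off a higher-index medium gives a half-wave phase shift.
The two reflections carry the same phase change, so no net offset.
So the condition for constructive reflection is 2 n t = m λ.
λ = 2 n t / m = 3212 / m nm.
m=4: 803 nm (IR); m=5: 642 nm (visible); m=6: 535 nm (visible); m=7: 459 nm (visible); m=8: 402 nm (visible); m=9: 357 nm (UV).

4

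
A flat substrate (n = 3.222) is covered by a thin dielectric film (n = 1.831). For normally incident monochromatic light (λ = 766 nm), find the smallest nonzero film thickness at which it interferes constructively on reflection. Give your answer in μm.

0.209 μm

Ray reflecting at the top interface goes from n = 1.0 toward n = 1.831: a half-wave phase shift.
At the lower boundary (n = 1.831 to n = 3.222) the reflected ray undergoes a half-wave phase shift.
The two reflections carry the same phase change, so no net offset.
For bright reflection here: 2 n t = m λ.
Minimum nonzero at m = 1: t = λ / (2 n) = 766 / (2 × 1.831) = 209 nm.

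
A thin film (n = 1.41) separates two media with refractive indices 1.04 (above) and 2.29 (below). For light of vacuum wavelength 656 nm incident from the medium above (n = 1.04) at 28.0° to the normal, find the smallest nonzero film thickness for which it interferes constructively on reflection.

At the upper boundary (n = 1.04 to n = 1.41) the reflected ray undergoes a half-wave phase shift.
Ray reflecting at the bottom interface goes from n = 1.41 toward n = 2.29: a half-wave phase shift.
Zero or two π shifts → no net half-wave offset.
So the condition for constructive reflection is 2 n t cos θ_r = m λ.
Snell's law: 1.04 sin 28.0° = 1.41 sin θ_r → sin θ_r = 0.346, cos θ_r = 0.938.
Minimum nonzero at m = 1: t = λ / (2 n cos θ_r) = 656 / (2 × 1.41 × 0.938) = 248 nm.

248 nm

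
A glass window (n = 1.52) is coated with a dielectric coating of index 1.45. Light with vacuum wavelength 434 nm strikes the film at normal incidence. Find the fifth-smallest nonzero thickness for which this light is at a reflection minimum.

673 nm

At the upper boundary (n = 1.0 to n = 1.45) the reflected ray undergoes a half-wave phase shift.
At the lower boundary (n = 1.45 to n = 1.52) the reflected ray undergoes a half-wave phase shift.
The two reflections carry the same phase change, so no net offset.
So the condition for destructive reflection is 2 n t = (m + ½) λ.
The fifth-smallest nonzero thickness corresponds to m = 4: t = (m + ½) λ / (2 n) = 4.50 × 434 / (2 × 1.45) = 673 nm.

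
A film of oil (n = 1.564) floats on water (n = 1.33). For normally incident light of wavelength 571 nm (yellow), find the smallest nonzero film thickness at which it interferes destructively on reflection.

Top surface (1.0 → 1.564): reflection off a higher-index medium gives a half-wave phase shift.
Ray reflecting at the bottom interface goes from n = 1.564 toward n = 1.33: no phase shift.
Net: one phase inversion between the two reflected rays.
With one net inversion, destructive interference in reflection requires 2 n t = m λ.
Minimum nonzero at m = 1: t = λ / (2 n) = 571 / (2 × 1.564) = 183 nm.

183 nm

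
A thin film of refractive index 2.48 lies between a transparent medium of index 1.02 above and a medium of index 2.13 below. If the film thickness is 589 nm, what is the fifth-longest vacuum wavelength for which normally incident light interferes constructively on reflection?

649 nm

At the upper boundary (n = 1.02 to n = 2.48) the reflected ray undergoes a half-wave phase shift.
Bottom surface (2.48 → 2.13): reflection off a lower-index medium gives no phase shift.
Net: one phase inversion between the two reflected rays.
So the condition for constructive reflection is 2 n t = (m + ½) λ.
λ = 2 n t / (m + ½). The fifth-longest wavelength is m = 4: λ = 2 × 2.48 × 589 / 4.50 = 649 nm.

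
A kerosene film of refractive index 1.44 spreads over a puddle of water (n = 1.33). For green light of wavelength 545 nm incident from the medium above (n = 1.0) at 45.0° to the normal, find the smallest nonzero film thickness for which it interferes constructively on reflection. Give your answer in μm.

Top surface (1.0 → 1.44): reflection off a higher-index medium gives a half-wave phase shift.
Ray reflecting at the bottom interface goes from n = 1.44 toward n = 1.33: no phase shift.
Net: one phase inversion between the two reflected rays.
So the condition for constructive reflection is 2 n t cos θ_r = (m + ½) λ.
Snell's law: 1.0 sin 45.0° = 1.44 sin θ_r → sin θ_r = 0.491, cos θ_r = 0.871.
Minimum at m = 0: t = λ / (4 n cos θ_r) = 545 / (4 × 1.44 × 0.871) = 109 nm.

0.109 μm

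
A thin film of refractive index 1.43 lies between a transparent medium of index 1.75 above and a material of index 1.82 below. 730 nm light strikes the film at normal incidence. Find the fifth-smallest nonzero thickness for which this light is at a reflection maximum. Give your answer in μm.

Ray reflecting at the top interface goes from n = 1.75 toward n = 1.43: no phase shift.
Ray reflecting at the bottom interface goes from n = 1.43 toward n = 1.82: a half-wave phase shift.
Net: one phase inversion between the two reflected rays.
So the condition for constructive reflection is 2 n t = (m + ½) λ.
The fifth-smallest nonzero thickness corresponds to m = 4: t = (m + ½) λ / (2 n) = 4.50 × 730 / (2 × 1.43) = 1149 nm.

1.15 μm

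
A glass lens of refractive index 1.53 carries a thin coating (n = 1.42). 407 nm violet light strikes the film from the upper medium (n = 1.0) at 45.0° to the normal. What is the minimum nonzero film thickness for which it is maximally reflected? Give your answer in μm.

0.165 μm

Ray reflecting at the top interface goes from n = 1.0 toward n = 1.42: a half-wave phase shift.
At the lower boundary (n = 1.42 to n = 1.53) the reflected ray undergoes a half-wave phase shift.
Net: no relative phase inversion (both shifts match).
For bright reflection here: 2 n t cos θ_r = m λ.
Snell's law: 1.0 sin 45.0° = 1.42 sin θ_r → sin θ_r = 0.498, cos θ_r = 0.867.
Minimum nonzero at m = 1: t = λ / (2 n cos θ_r) = 407 / (2 × 1.42 × 0.867) = 165 nm.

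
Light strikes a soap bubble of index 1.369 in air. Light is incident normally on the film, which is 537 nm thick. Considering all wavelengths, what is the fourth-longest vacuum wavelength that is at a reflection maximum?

Top surface (1.0 → 1.369): reflection off a higher-index medium gives a half-wave phase shift.
At the lower boundary (n = 1.369 to n = 1.0) the reflected ray undergoes no phase shift.
Net: one phase inversion between the two reflected rays.
With one net inversion, constructive interference in reflection requires 2 n t = (m + ½) λ.
λ = 2 n t / (m + ½). The fourth-longest wavelength is m = 3: λ = 2 × 1.369 × 537 / 3.50 = 420 nm.

420 nm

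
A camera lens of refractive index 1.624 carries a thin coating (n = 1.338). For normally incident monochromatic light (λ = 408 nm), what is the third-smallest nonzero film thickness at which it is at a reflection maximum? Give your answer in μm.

0.457 μm

Top surface (1.0 → 1.338): reflection off a higher-index medium gives a half-wave phase shift.
Bottom surface (1.338 → 1.624): reflection off a higher-index medium gives a half-wave phase shift.
The two reflections carry the same phase change, so no net offset.
For bright reflection here: 2 n t = m λ.
The third-smallest nonzero thickness corresponds to m = 3: t = m λ / (2 n) = 3.00 × 408 / (2 × 1.338) = 457 nm.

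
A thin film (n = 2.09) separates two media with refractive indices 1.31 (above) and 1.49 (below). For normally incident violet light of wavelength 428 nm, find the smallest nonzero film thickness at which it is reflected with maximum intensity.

51.2 nm

Top surface (1.31 → 2.09): reflection off a higher-index medium gives a half-wave phase shift.
Ray reflecting at the bottom interface goes from n = 2.09 toward n = 1.49: no phase shift.
Exactly one π shift → a net half-wave offset.
So the condition for constructive reflection is 2 n t = (m + ½) λ.
Minimum at m = 0: t = λ / (4 n) = 428 / (4 × 2.09) = 51.2 nm.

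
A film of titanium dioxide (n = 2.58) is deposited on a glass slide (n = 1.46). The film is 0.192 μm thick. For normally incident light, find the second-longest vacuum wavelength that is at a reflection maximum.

At the upper boundary (n = 1.0 to n = 2.58) the reflected ray undergoes a half-wave phase shift.
Bottom surface (2.58 → 1.46): reflection off a lower-index medium gives no phase shift.
Exactly one π shift → a net half-wave offset.
For bright reflection here: 2 n t = (m + ½) λ.
λ = 2 n t / (m + ½). The second-longest wavelength is m = 1: λ = 2 × 2.58 × 192 / 1.50 = 660 nm.

660 nm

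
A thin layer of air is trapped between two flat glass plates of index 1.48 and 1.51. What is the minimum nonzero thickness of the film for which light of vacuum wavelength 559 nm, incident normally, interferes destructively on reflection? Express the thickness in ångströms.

Top surface (1.48 → 1.0): reflection off a lower-index medium gives no phase shift.
At the lower boundary (n = 1.0 to n = 1.51) the reflected ray undergoes a half-wave phase shift.
Net: one phase inversion between the two reflected rays.
With one net inversion, destructive interference in reflection requires 2 n t = m λ.
Minimum nonzero at m = 1: t = λ / (2 n) = 559 / (2 × 1.0) = 280 nm.

2795 Å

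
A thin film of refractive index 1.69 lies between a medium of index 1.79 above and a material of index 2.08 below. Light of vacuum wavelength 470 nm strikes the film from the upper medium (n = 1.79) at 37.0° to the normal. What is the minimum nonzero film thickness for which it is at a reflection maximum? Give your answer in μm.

At the upper boundary (n = 1.79 to n = 1.69) the reflected ray undergoes no phase shift.
Ray reflecting at the bottom interface goes from n = 1.69 toward n = 2.08: a half-wave phase shift.
Net: one phase inversion between the two reflected rays.
So the condition for constructive reflection is 2 n t cos θ_r = (m + ½) λ.
Snell's law: 1.79 sin 37.0° = 1.69 sin θ_r → sin θ_r = 0.637, cos θ_r = 0.771.
Minimum at m = 0: t = λ / (4 n cos θ_r) = 470 / (4 × 1.69 × 0.771) = 90.2 nm.

0.0902 μm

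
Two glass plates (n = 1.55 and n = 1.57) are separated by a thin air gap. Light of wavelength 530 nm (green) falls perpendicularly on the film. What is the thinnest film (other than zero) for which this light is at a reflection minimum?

265 nm

Top surface (1.55 → 1.0): reflection off a lower-index medium gives no phase shift.
Bottom surface (1.0 → 1.57): reflection off a higher-index medium gives a half-wave phase shift.
Net: one phase inversion between the two reflected rays.
With one net inversion, destructive interference in reflection requires 2 n t = m λ.
Minimum nonzero at m = 1: t = λ / (2 n) = 530 / (2 × 1.0) = 265 nm.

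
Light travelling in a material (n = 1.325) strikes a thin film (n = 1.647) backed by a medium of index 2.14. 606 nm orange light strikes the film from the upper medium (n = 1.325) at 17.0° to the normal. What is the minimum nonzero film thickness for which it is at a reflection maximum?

Top surface (1.325 → 1.647): reflection off a higher-index medium gives a half-wave phase shift.
Ray reflecting at the bottom interface goes from n = 1.647 toward n = 2.14: a half-wave phase shift.
Zero or two π shifts → no net half-wave offset.
For strong reflection here: 2 n t cos θ_r = m λ.
Snell's law: 1.325 sin 17.0° = 1.647 sin θ_r → sin θ_r = 0.235, cos θ_r = 0.972.
Minimum nonzero at m = 1: t = λ / (2 n cos θ_r) = 606 / (2 × 1.647 × 0.972) = 189 nm.

189 nm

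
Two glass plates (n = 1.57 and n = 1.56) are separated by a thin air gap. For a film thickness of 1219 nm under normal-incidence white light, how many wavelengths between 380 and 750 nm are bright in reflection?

Ray reflecting at the top interface goes from n = 1.57 toward n = 1.0: no phase shift.
Bottom surface (1.0 → 1.56): reflection off a higher-index medium gives a half-wave phase shift.
Net: one phase inversion between the two reflected rays.
For bright reflection here: 2 n t = (m + ½) λ.
λ = 2 n t / (m + ½) = 2438 / (m + ½) nm.
m=2: 975 nm (IR); m=3: 697 nm (visible); m=4: 542 nm (visible); m=5: 443 nm (visible); m=6: 375 nm (UV).

3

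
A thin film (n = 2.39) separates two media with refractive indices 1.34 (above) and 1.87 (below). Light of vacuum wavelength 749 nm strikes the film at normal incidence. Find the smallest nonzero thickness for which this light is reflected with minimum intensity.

At the upper boundary (n = 1.34 to n = 2.39) the reflected ray undergoes a half-wave phase shift.
Ray reflecting at the bottom interface goes from n = 2.39 toward n = 1.87: no phase shift.
Exactly one π shift → a net half-wave offset.
So the condition for destructive reflection is 2 n t = m λ.
The smallest nonzero thickness corresponds to m = 1: t = m λ / (2 n) = 1.00 × 749 / (2 × 2.39) = 157 nm.

157 nm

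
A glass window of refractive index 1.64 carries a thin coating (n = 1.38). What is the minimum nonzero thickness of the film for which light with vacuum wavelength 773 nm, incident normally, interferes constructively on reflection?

280 nm

Ray reflecting at the top interface goes from n = 1.0 toward n = 1.38: a half-wave phase shift.
Ray reflecting at the bottom interface goes from n = 1.38 toward n = 1.64: a half-wave phase shift.
Zero or two π shifts → no net half-wave offset.
For bright reflection here: 2 n t = m λ.
Minimum nonzero at m = 1: t = λ / (2 n) = 773 / (2 × 1.38) = 280 nm.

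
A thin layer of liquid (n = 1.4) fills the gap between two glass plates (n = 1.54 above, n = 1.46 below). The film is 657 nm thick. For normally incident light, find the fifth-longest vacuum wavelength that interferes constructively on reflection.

At the upper boundary (n = 1.54 to n = 1.4) the reflected ray undergoes no phase shift.
Bottom surface (1.4 → 1.46): reflection off a higher-index medium gives a half-wave phase shift.
The two reflections differ by half a wavelength.
With one net inversion, constructive interference in reflection requires 2 n t = (m + ½) λ.
λ = 2 n t / (m + ½). The fifth-longest wavelength is m = 4: λ = 2 × 1.4 × 657 / 4.50 = 409 nm.

409 nm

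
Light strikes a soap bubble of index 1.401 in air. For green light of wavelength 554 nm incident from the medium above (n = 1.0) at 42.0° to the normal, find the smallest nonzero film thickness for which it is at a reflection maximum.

113 nm

Ray reflecting at the top interface goes from n = 1.0 toward n = 1.401: a half-wave phase shift.
Bottom surface (1.401 → 1.0): reflection off a lower-index medium gives no phase shift.
The two reflections differ by half a wavelength.
So the condition for constructive reflection is 2 n t cos θ_r = (m + ½) λ.
Snell's law: 1.0 sin 42.0° = 1.401 sin θ_r → sin θ_r = 0.478, cos θ_r = 0.879.
Minimum at m = 0: t = λ / (4 n cos θ_r) = 554 / (4 × 1.401 × 0.879) = 113 nm.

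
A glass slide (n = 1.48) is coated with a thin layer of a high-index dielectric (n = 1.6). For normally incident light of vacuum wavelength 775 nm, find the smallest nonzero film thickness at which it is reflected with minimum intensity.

Top surface (1.0 → 1.6): reflection off a higher-index medium gives a half-wave phase shift.
Ray reflecting at the bottom interface goes from n = 1.6 toward n = 1.48: no phase shift.
Exactly one π shift → a net half-wave offset.
With one net inversion, destructive interference in reflection requires 2 n t = m λ.
Minimum nonzero at m = 1: t = λ / (2 n) = 775 / (2 × 1.6) = 242 nm.

242 nm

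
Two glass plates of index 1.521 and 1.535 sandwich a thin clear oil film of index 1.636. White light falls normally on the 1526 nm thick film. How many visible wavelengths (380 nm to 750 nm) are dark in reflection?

Top surface (1.521 → 1.636): reflection off a higher-index medium gives a half-wave phase shift.
Ray reflecting at the bottom interface goes from n = 1.636 toward n = 1.535: no phase shift.
The two reflections differ by half a wavelength.
For dark reflection here: 2 n t = m λ.
λ = 2 n t / m = 4993 / m nm.
m=6: 832 nm (IR); m=7: 713 nm (visible); m=8: 624 nm (visible); m=9: 555 nm (visible); m=10: 499 nm (visible); m=11: 454 nm (visible); m=12: 416 nm (visible); m=13: 384 nm (visible); m=14: 357 nm (UV).

7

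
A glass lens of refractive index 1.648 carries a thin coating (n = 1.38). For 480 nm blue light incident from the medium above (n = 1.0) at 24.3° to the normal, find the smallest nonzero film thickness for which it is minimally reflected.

91.1 nm

At the upper boundary (n = 1.0 to n = 1.38) the reflected ray undergoes a half-wave phase shift.
Bottom surface (1.38 → 1.648): reflection off a higher-index medium gives a half-wave phase shift.
Zero or two π shifts → no net half-wave offset.
For weak reflection here: 2 n t cos θ_r = (m + ½) λ.
Snell's law: 1.0 sin 24.3° = 1.38 sin θ_r → sin θ_r = 0.298, cos θ_r = 0.955.
Minimum at m = 0: t = λ / (4 n cos θ_r) = 480 / (4 × 1.38 × 0.955) = 91.1 nm.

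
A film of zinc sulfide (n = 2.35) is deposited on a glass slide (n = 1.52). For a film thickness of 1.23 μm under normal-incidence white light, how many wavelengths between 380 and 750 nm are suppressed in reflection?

8

Top surface (1.0 → 2.35): reflection off a higher-index medium gives a half-wave phase shift.
Ray reflecting at the bottom interface goes from n = 2.35 toward n = 1.52: no phase shift.
Net: one phase inversion between the two reflected rays.
With one net inversion, destructive interference in reflection requires 2 n t = m λ.
λ = 2 n t / m = 5781 / m nm.
m=7: 826 nm (IR); m=8: 723 nm (visible); m=9: 642 nm (visible); m=10: 578 nm (visible); m=11: 526 nm (visible); m=12: 482 nm (visible); m=13: 445 nm (visible); m=14: 413 nm (visible); m=15: 385 nm (visible); m=16: 361 nm (UV).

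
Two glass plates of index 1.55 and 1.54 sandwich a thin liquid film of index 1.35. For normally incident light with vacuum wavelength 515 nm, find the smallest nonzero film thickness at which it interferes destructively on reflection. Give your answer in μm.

At the upper boundary (n = 1.55 to n = 1.35) the reflected ray undergoes no phase shift.
Ray reflecting at the bottom interface goes from n = 1.35 toward n = 1.54: a half-wave phase shift.
Exactly one π shift → a net half-wave offset.
With one net inversion, destructive interference in reflection requires 2 n t = m λ.
Minimum nonzero at m = 1: t = λ / (2 n) = 515 / (2 × 1.35) = 191 nm.

0.191 μm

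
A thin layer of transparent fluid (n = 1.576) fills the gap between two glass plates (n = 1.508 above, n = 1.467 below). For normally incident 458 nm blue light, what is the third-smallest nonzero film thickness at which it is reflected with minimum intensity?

436 nm

At the upper boundary (n = 1.508 to n = 1.576) the reflected ray undergoes a half-wave phase shift.
Ray reflecting at the bottom interface goes from n = 1.576 toward n = 1.467: no phase shift.
Net: one phase inversion between the two reflected rays.
So the condition for destructive reflection is 2 n t = m λ.
The third-smallest nonzero thickness corresponds to m = 3: t = m λ / (2 n) = 3.00 × 458 / (2 × 1.576) = 436 nm.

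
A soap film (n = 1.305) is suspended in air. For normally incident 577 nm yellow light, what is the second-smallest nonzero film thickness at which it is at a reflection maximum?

332 nm

At the upper boundary (n = 1.0 to n = 1.305) the reflected ray undergoes a half-wave phase shift.
Bottom surface (1.305 → 1.0): reflection off a lower-index medium gives no phase shift.
Net: one phase inversion between the two reflected rays.
With one net inversion, constructive interference in reflection requires 2 n t = (m + ½) λ.
The second-smallest nonzero thickness corresponds to m = 1: t = (m + ½) λ / (2 n) = 1.50 × 577 / (2 × 1.305) = 332 nm.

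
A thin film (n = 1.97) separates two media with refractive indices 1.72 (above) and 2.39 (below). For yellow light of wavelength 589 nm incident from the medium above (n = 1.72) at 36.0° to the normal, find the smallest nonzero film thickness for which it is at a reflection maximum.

At the upper boundary (n = 1.72 to n = 1.97) the reflected ray undergoes a half-wave phase shift.
Bottom surface (1.97 → 2.39): reflection off a higher-index medium gives a half-wave phase shift.
Zero or two π shifts → no net half-wave offset.
With no net inversion, constructive interference in reflection requires 2 n t cos θ_r = m λ.
Snell's law: 1.72 sin 36.0° = 1.97 sin θ_r → sin θ_r = 0.513, cos θ_r = 0.858.
Minimum nonzero at m = 1: t = λ / (2 n cos θ_r) = 589 / (2 × 1.97 × 0.858) = 174 nm.

174 nm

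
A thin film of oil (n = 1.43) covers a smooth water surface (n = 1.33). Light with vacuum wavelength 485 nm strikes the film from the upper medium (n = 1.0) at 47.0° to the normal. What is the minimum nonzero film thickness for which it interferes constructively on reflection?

Top surface (1.0 → 1.43): reflection off a higher-index medium gives a half-wave phase shift.
Bottom surface (1.43 → 1.33): reflection off a lower-index medium gives no phase shift.
The two reflections differ by half a wavelength.
With one net inversion, constructive interference in reflection requires 2 n t cos θ_r = (m + ½) λ.
Snell's law: 1.0 sin 47.0° = 1.43 sin θ_r → sin θ_r = 0.511, cos θ_r = 0.859.
Minimum at m = 0: t = λ / (4 n cos θ_r) = 485 / (4 × 1.43 × 0.859) = 98.7 nm.

98.7 nm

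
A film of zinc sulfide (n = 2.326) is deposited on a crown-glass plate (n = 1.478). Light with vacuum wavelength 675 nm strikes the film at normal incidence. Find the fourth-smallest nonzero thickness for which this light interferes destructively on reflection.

At the upper boundary (n = 1.0 to n = 2.326) the reflected ray undergoes a half-wave phase shift.
At the lower boundary (n = 2.326 to n = 1.478) the reflected ray undergoes no phase shift.
The two reflections differ by half a wavelength.
So the condition for destructive reflection is 2 n t = m λ.
The fourth-smallest nonzero thickness corresponds to m = 4: t = m λ / (2 n) = 4.00 × 675 / (2 × 2.326) = 580 nm.

580 nm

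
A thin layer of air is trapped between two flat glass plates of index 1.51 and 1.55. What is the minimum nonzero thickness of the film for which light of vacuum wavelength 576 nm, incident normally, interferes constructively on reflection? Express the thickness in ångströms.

At the upper boundary (n = 1.51 to n = 1.0) the reflected ray undergoes no phase shift.
Ray reflecting at the bottom interface goes from n = 1.0 toward n = 1.55: a half-wave phase shift.
Net: one phase inversion between the two reflected rays.
With one net inversion, constructive interference in reflection requires 2 n t = (m + ½) λ.
Minimum at m = 0: t = λ / (4 n) = 576 / (4 × 1.0) = 144 nm.

1440 Å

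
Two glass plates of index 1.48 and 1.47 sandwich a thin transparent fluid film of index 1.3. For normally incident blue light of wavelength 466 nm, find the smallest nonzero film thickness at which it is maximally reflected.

Ray reflecting at the top interface goes from n = 1.48 toward n = 1.3: no phase shift.
At the lower boundary (n = 1.3 to n = 1.47) the reflected ray undergoes a half-wave phase shift.
Exactly one π shift → a net half-wave offset.
So the condition for constructive reflection is 2 n t = (m + ½) λ.
Minimum at m = 0: t = λ / (4 n) = 466 / (4 × 1.3) = 89.6 nm.

89.6 nm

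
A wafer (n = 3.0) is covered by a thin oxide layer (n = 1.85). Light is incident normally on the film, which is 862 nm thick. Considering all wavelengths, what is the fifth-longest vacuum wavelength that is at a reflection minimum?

709 nm

Ray reflecting at the top interface goes from n = 1.0 toward n = 1.85: a half-wave phase shift.
Bottom surface (1.85 → 3.0): reflection off a higher-index medium gives a half-wave phase shift.
Net: no relative phase inversion (both shifts match).
So the condition for destructive reflection is 2 n t = (m + ½) λ.
λ = 2 n t / (m + ½). The fifth-longest wavelength is m = 4: λ = 2 × 1.85 × 862 / 4.50 = 709 nm.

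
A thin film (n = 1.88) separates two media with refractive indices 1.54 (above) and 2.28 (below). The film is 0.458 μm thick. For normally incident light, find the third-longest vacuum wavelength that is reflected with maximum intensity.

574 nm

Ray reflecting at the top interface goes from n = 1.54 toward n = 1.88: a half-wave phase shift.
Ray reflecting at the bottom interface goes from n = 1.88 toward n = 2.28: a half-wave phase shift.
Zero or two π shifts → no net half-wave offset.
For maximum reflection here: 2 n t = m λ.
λ = 2 n t / m. The third-longest wavelength is m = 3: λ = 2 × 1.88 × 458 / 3.00 = 574 nm.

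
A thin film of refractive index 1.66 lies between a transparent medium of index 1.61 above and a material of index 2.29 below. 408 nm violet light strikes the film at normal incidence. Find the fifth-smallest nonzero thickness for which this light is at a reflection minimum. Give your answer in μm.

0.553 μm

At the upper boundary (n = 1.61 to n = 1.66) the reflected ray undergoes a half-wave phase shift.
At the lower boundary (n = 1.66 to n = 2.29) the reflected ray undergoes a half-wave phase shift.
Net: no relative phase inversion (both shifts match).
With no net inversion, destructive interference in reflection requires 2 n t = (m + ½) λ.
The fifth-smallest nonzero thickness corresponds to m = 4: t = (m + ½) λ / (2 n) = 4.50 × 408 / (2 × 1.66) = 553 nm.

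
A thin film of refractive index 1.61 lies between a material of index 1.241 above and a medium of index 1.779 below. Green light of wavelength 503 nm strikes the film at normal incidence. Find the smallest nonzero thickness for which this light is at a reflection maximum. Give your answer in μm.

0.156 μm

Ray reflecting at the top interface goes from n = 1.241 toward n = 1.61: a half-wave phase shift.
Ray reflecting at the bottom interface goes from n = 1.61 toward n = 1.779: a half-wave phase shift.
Zero or two π shifts → no net half-wave offset.
With no net inversion, constructive interference in reflection requires 2 n t = m λ.
The smallest nonzero thickness corresponds to m = 1: t = m λ / (2 n) = 1.00 × 503 / (2 × 1.61) = 156 nm.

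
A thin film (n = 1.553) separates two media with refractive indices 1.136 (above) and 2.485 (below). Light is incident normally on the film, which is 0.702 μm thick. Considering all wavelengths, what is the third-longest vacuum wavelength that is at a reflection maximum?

727 nm

Top surface (1.136 → 1.553): reflection off a higher-index medium gives a half-wave phase shift.
At the lower boundary (n = 1.553 to n = 2.485) the reflected ray undergoes a half-wave phase shift.
The two reflections carry the same phase change, so no net offset.
For maximum reflection here: 2 n t = m λ.
λ = 2 n t / m. The third-longest wavelength is m = 3: λ = 2 × 1.553 × 702 / 3.00 = 727 nm.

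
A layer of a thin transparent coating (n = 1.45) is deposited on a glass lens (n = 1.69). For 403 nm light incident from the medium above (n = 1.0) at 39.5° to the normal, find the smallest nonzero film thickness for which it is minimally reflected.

77.3 nm

Ray reflecting at the top interface goes from n = 1.0 toward n = 1.45: a half-wave phase shift.
Bottom surface (1.45 → 1.69): reflection off a higher-index medium gives a half-wave phase shift.
Zero or two π shifts → no net half-wave offset.
With no net inversion, destructive interference in reflection requires 2 n t cos θ_r = (m + ½) λ.
Snell's law: 1.0 sin 39.5° = 1.45 sin θ_r → sin θ_r = 0.439, cos θ_r = 0.899.
Minimum at m = 0: t = λ / (4 n cos θ_r) = 403 / (4 × 1.45 × 0.899) = 77.3 nm.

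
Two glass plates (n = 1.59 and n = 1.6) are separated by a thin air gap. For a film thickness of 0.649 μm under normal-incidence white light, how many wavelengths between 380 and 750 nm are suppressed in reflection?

Top surface (1.59 → 1.0): reflection off a lower-index medium gives no phase shift.
At the lower boundary (n = 1.0 to n = 1.6) the reflected ray undergoes a half-wave phase shift.
Exactly one π shift → a net half-wave offset.
For weak reflection here: 2 n t = m λ.
λ = 2 n t / m = 1298 / m nm.
m=1: 1298 nm (IR); m=2: 649 nm (visible); m=3: 433 nm (visible); m=4: 325 nm (UV).

2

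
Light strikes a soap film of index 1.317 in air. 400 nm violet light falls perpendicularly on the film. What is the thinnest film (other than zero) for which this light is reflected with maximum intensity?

75.9 nm

Top surface (1.0 → 1.317): reflection off a higher-index medium gives a half-wave phase shift.
Bottom surface (1.317 → 1.0): reflection off a lower-index medium gives no phase shift.
Exactly one π shift → a net half-wave offset.
With one net inversion, constructive interference in reflection requires 2 n t = (m + ½) λ.
Minimum at m = 0: t = λ / (4 n) = 400 / (4 × 1.317) = 75.9 nm.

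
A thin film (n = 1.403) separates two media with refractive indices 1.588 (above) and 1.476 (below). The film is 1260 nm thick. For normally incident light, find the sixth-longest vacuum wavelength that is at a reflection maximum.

Ray reflecting at the top interface goes from n = 1.588 toward n = 1.403: no phase shift.
Ray reflecting at the bottom interface goes from n = 1.403 toward n = 1.476: a half-wave phase shift.
Exactly one π shift → a net half-wave offset.
So the condition for constructive reflection is 2 n t = (m + ½) λ.
λ = 2 n t / (m + ½). The sixth-longest wavelength is m = 5: λ = 2 × 1.403 × 1260 / 5.50 = 643 nm.

643 nm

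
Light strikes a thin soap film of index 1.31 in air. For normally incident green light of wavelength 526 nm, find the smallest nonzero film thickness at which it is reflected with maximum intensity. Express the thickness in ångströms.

Ray reflecting at the top interface goes from n = 1.0 toward n = 1.31: a half-wave phase shift.
Ray reflecting at the bottom interface goes from n = 1.31 toward n = 1.0: no phase shift.
Exactly one π shift → a net half-wave offset.
For bright reflection here: 2 n t = (m + ½) λ.
Minimum at m = 0: t = λ / (4 n) = 526 / (4 × 1.31) = 100 nm.

1004 Å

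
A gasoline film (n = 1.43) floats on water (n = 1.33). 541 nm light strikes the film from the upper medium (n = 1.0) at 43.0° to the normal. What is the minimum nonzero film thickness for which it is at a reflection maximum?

108 nm

Ray reflecting at the top interface goes from n = 1.0 toward n = 1.43: a half-wave phase shift.
At the lower boundary (n = 1.43 to n = 1.33) the reflected ray undergoes no phase shift.
Net: one phase inversion between the two reflected rays.
For bright reflection here: 2 n t cos θ_r = (m + ½) λ.
Snell's law: 1.0 sin 43.0° = 1.43 sin θ_r → sin θ_r = 0.477, cos θ_r = 0.879.
Minimum at m = 0: t = λ / (4 n cos θ_r) = 541 / (4 × 1.43 × 0.879) = 108 nm.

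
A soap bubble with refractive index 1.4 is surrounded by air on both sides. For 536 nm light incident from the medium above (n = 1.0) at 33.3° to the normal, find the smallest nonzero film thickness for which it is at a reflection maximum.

Ray reflecting at the top interface goes from n = 1.0 toward n = 1.4: a half-wave phase shift.
At the lower boundary (n = 1.4 to n = 1.0) the reflected ray undergoes no phase shift.
Exactly one π shift → a net half-wave offset.
For strong reflection here: 2 n t cos θ_r = (m + ½) λ.
Snell's law: 1.0 sin 33.3° = 1.4 sin θ_r → sin θ_r = 0.392, cos θ_r = 0.920.
Minimum at m = 0: t = λ / (4 n cos θ_r) = 536 / (4 × 1.4 × 0.920) = 104 nm.

104 nm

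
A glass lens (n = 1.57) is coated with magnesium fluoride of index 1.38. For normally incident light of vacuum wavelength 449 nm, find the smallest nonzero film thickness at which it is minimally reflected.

Ray reflecting at the top interface goes from n = 1.0 toward n = 1.38: a half-wave phase shift.
Bottom surface (1.38 → 1.57): reflection off a higher-index medium gives a half-wave phase shift.
Net: no relative phase inversion (both shifts match).
So the condition for destructive reflection is 2 n t = (m + ½) λ.
Minimum at m = 0: t = λ / (4 n) = 449 / (4 × 1.38) = 81.3 nm.

81.3 nm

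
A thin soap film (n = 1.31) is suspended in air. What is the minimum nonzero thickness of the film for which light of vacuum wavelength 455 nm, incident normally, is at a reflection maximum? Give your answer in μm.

At the upper boundary (n = 1.0 to n = 1.31) the reflected ray undergoes a half-wave phase shift.
Ray reflecting at the bottom interface goes from n = 1.31 toward n = 1.0: no phase shift.
Net: one phase inversion between the two reflected rays.
So the condition for constructive reflection is 2 n t = (m + ½) λ.
Minimum at m = 0: t = λ / (4 n) = 455 / (4 × 1.31) = 86.8 nm.

0.0868 μm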